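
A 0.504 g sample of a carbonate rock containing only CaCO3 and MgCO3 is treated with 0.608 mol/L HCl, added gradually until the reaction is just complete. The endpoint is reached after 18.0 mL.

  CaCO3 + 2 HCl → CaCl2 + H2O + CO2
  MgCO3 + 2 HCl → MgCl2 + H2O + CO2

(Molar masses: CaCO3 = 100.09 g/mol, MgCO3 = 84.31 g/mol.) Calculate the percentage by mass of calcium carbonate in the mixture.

n(HCl) = 0.0180 × 0.608 = 0.0109 mol
Let x = n(CaCO3), y = n(MgCO3).
Titrant: 2x + 2y = 0.0109;  mass: 100.09x + 84.31y = 0.504
Solving, x = 2.70 × 10^-3 mol, y = 2.77 × 10^-3 mol
mass of CaCO3 = 2.70 × 10^-3 × 100.09 = 0.271 g
% CaCO3 = 0.271 / 0.504 × 100 = 53.7 %

53.7 %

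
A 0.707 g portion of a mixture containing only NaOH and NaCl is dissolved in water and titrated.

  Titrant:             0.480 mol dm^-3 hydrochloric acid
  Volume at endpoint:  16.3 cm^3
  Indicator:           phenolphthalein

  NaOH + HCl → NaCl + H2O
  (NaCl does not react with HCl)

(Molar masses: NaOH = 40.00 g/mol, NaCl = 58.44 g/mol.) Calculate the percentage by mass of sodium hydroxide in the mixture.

44.3 %

n(HCl) = 0.0163 × 0.480 = 7.82 × 10^-3 mol
Let x = n(NaOH), y = n(NaCl).
Titrant: 1x = 7.82 × 10^-3;  mass: 40.00x + 58.44y = 0.707
Solving, x = 7.82 × 10^-3 mol, y = 6.74 × 10^-3 mol
mass of NaOH = 7.82 × 10^-3 × 40.00 = 0.313 g
% NaOH = 0.313 / 0.707 × 100 = 44.3 %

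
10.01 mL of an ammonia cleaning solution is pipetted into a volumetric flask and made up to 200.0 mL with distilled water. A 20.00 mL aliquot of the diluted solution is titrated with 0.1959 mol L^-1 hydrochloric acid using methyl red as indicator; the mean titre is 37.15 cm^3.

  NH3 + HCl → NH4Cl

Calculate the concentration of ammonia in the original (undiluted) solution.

7.270 mol/L

n(HCl) = 0.03715 × 0.1959 = 7.278 × 10^-3 mol
n(NH3) in the aliquot = 7.278 × 10^-3 mol (1:1 ratio)
[NH3]_dilute = 7.278 × 10^-3 / 0.02000 = 0.3639 mol/L
Dilution factor = 200.0 / 10.01 = 19.98
[NH3]_stock = 0.3639 × 19.98 = 7.270 mol/L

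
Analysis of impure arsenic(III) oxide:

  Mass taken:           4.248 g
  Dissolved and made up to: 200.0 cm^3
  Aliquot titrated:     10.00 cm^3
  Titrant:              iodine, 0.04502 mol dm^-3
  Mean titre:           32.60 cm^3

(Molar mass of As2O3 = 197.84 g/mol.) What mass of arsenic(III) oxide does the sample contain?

2.904 g

As2O3 + 2 I2 + 2 H2O → As2O5 + 4 HI
n(I2) per titration = 0.03260 × 0.04502 = 1.468 × 10^-3 mol
From the 1:2 ratio, n(As2O3) in each aliquot = 1/2 × 1.468 × 10^-3 = 7.338 × 10^-4 mol
n(As2O3) in the whole flask = 7.338 × 10^-4 × 200.0/10.00 = 0.01468 mol
mass of As2O3 = 0.01468 × 197.84 = 2.904 g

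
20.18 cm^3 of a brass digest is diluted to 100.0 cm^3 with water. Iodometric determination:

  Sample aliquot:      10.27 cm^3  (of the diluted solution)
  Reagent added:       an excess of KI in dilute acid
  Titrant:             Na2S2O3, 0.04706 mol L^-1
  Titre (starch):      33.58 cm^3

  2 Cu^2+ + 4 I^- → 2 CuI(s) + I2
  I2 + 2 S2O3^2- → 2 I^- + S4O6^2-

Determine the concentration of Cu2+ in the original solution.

0.7625 mol/L

n(S2O3^2-) = 0.03358 × 0.04706 = 1.580 × 10^-3 mol
n(I2) = n(S2O3^2-)/2 = 7.901 × 10^-4 mol
From the 2:1 ratio, n(Cu2+) in the aliquot = 2/1 × 7.901 × 10^-4 = 1.580 × 10^-3 mol
[Cu2+]_dilute = 1.580 × 10^-3 / 0.01027 = 0.1539 mol/L
[Cu2+]_original = 0.1539 × 100.0/20.18 = 0.7625 mol/L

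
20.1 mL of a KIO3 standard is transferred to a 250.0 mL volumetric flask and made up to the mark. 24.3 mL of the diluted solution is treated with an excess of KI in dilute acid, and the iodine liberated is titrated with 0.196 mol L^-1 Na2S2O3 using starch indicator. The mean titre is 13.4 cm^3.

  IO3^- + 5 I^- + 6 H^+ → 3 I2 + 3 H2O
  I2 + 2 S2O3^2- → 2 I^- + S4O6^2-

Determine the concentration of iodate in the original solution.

n(S2O3^2-) = 0.0134 × 0.196 = 2.63 × 10^-3 mol
n(I2) = n(S2O3^2-)/2 = 1.31 × 10^-3 mol
From the 1:3 ratio, n(IO3^-) in the aliquot = 1/3 × 1.31 × 10^-3 = 4.38 × 10^-4 mol
[IO3^-]_dilute = 4.38 × 10^-4 / 0.0243 = 0.0180 mol/L
[IO3^-]_original = 0.0180 × 250.0/20.1 = 0.224 mol/L

0.224 mol/L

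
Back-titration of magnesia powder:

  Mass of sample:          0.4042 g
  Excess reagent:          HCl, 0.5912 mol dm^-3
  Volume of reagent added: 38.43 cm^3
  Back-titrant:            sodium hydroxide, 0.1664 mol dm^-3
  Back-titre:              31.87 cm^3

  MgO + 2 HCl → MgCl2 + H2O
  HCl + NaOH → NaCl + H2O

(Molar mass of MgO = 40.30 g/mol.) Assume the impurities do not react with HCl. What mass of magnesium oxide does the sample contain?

0.3509 g

n(HCl) added = 0.03843 × 0.5912 = 0.02272 mol
n(NaOH) used in back-titration = 0.03187 × 0.1664 = 5.303 × 10^-3 mol
n(HCl) left over = 5.303 × 10^-3 mol (1:1 ratio)
n(HCl) consumed by analyte = 0.02272 − 5.303 × 10^-3 = 0.01742 mol
From the 1:2 ratio, n(MgO) = 1/2 × 0.01742 = 8.708 × 10^-3 mol
mass of MgO = 8.708 × 10^-3 × 40.30 = 0.3509 g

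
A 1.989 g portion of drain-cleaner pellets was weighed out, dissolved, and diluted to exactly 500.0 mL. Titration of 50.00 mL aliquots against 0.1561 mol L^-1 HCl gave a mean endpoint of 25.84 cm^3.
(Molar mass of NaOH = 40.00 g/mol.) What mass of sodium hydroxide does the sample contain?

1.613 g

NaOH + HCl → NaCl + H2O
n(HCl) per titration = 0.02584 × 0.1561 = 4.034 × 10^-3 mol
n(NaOH) in each aliquot = 4.034 × 10^-3 mol (1:1 ratio)
n(NaOH) in the whole flask = 4.034 × 10^-3 × 500.0/50.00 = 0.04034 mol
mass of NaOH = 0.04034 × 40.00 = 1.613 g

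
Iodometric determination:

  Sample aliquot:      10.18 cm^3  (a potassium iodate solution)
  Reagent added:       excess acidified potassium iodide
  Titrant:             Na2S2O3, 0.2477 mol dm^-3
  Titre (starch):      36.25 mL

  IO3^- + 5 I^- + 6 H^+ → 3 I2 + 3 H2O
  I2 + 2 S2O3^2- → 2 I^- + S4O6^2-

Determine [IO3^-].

n(S2O3^2-) = 0.03625 × 0.2477 = 8.979 × 10^-3 mol
n(I2) = n(S2O3^2-)/2 = 4.490 × 10^-3 mol
From the 1:3 ratio, n(IO3^-) in the aliquot = 1/3 × 4.490 × 10^-3 = 1.497 × 10^-3 mol
[IO3^-] = 1.497 × 10^-3 / 0.01018 = 0.1470 mol/L

0.1470 mol/L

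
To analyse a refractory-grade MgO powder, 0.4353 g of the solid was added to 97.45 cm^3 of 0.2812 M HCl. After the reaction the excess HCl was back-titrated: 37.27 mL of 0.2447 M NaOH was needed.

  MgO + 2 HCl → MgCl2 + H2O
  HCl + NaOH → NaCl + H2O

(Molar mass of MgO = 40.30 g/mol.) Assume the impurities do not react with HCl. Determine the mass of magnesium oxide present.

0.3684 g

n(HCl) added = 0.09745 × 0.2812 = 0.02740 mol
n(NaOH) used in back-titration = 0.03727 × 0.2447 = 9.120 × 10^-3 mol
n(HCl) left over = 9.120 × 10^-3 mol (1:1 ratio)
n(HCl) consumed by analyte = 0.02740 − 9.120 × 10^-3 = 0.01828 mol
From the 1:2 ratio, n(MgO) = 1/2 × 0.01828 = 9.141 × 10^-3 mol
mass of MgO = 9.141 × 10^-3 × 40.30 = 0.3684 g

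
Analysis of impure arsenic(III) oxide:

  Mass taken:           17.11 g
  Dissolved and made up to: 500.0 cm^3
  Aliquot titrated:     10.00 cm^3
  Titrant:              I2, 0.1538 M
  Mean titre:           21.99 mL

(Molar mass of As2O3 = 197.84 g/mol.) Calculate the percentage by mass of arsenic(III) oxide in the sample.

As2O3 + 2 I2 + 2 H2O → As2O5 + 4 HI
n(I2) per titration = 0.02199 × 0.1538 = 3.382 × 10^-3 mol
From the 1:2 ratio, n(As2O3) in each aliquot = 1/2 × 3.382 × 10^-3 = 1.691 × 10^-3 mol
n(As2O3) in the whole flask = 1.691 × 10^-3 × 500.0/10.00 = 0.08455 mol
mass of As2O3 = 0.08455 × 197.84 = 16.73 g
% As2O3 = 16.73 / 17.11 × 100 = 97.77 %

97.77 %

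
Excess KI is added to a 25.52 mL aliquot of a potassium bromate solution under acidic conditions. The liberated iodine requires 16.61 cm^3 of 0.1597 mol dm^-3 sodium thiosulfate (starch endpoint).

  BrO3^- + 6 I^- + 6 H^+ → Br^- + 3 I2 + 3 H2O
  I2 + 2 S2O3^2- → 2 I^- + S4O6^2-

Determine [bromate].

n(S2O3^2-) = 0.01661 × 0.1597 = 2.653 × 10^-3 mol
n(I2) = n(S2O3^2-)/2 = 1.326 × 10^-3 mol
From the 1:3 ratio, n(BrO3^-) in the aliquot = 1/3 × 1.326 × 10^-3 = 4.421 × 10^-4 mol
[BrO3^-] = 4.421 × 10^-4 / 0.02552 = 0.01732 mol/L

0.01732 mol/L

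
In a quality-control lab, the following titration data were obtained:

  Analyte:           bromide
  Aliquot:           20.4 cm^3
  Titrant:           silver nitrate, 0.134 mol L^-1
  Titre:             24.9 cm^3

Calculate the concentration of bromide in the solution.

0.164 mol/L

Ag^+ + Br^- → AgBr(s)
n(AgNO3) = 0.0249 L × 0.134 mol/L = 3.34 × 10^-3 mol
n(Br-) = 3.34 × 10^-3 mol (1:1 mole ratio)
[Br-] = 3.34 × 10^-3 mol / 0.0204 L = 0.164 mol/L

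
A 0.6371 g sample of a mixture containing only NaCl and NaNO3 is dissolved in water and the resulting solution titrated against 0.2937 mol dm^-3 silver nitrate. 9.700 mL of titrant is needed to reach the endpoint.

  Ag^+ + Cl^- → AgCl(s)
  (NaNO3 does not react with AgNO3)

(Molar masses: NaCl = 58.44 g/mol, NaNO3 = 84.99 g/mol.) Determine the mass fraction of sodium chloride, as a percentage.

26.13 %

n(AgNO3) = 0.009700 × 0.2937 = 2.849 × 10^-3 mol
Let x = n(NaCl), y = n(NaNO3).
Titrant: 1x = 2.849 × 10^-3;  mass: 58.44x + 84.99y = 0.6371
Solving, x = 2.849 × 10^-3 mol, y = 5.537 × 10^-3 mol
mass of NaCl = 2.849 × 10^-3 × 58.44 = 0.1665 g
% NaCl = 0.1665 / 0.6371 × 100 = 26.13 %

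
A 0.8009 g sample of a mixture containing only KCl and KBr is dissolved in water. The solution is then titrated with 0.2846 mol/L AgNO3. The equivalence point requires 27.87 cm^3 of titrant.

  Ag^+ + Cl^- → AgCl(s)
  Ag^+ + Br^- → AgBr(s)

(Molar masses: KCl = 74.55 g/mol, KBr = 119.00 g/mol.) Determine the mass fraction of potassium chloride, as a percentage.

n(AgNO3) = 0.02787 × 0.2846 = 7.932 × 10^-3 mol
Let x = n(KCl), y = n(KBr).
Titrant: 1x + 1y = 7.932 × 10^-3;  mass: 74.55x + 119.00y = 0.8009
Solving, x = 3.217 × 10^-3 mol, y = 4.715 × 10^-3 mol
mass of KCl = 3.217 × 10^-3 × 74.55 = 0.2398 g
% KCl = 0.2398 / 0.8009 × 100 = 29.94 %

29.94 %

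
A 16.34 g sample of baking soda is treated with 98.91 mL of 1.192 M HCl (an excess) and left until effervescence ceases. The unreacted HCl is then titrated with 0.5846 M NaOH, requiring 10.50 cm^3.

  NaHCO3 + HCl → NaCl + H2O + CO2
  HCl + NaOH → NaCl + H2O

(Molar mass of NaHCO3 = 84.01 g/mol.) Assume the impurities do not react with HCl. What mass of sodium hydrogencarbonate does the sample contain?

9.389 g

n(HCl) added = 0.09891 × 1.192 = 0.1179 mol
n(NaOH) used in back-titration = 0.01050 × 0.5846 = 6.138 × 10^-3 mol
n(HCl) left over = 6.138 × 10^-3 mol (1:1 ratio)
n(HCl) consumed by analyte = 0.1179 − 6.138 × 10^-3 = 0.1118 mol
n(NaHCO3) = 0.1118 mol (1:1 ratio)
mass of NaHCO3 = 0.1118 × 84.01 = 9.389 g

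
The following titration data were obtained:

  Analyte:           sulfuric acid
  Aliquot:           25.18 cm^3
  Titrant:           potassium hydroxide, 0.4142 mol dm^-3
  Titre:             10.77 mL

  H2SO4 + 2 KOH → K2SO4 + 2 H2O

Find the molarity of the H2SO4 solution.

0.08858 mol/L

n(KOH) = 0.01077 L × 0.4142 mol/L = 4.461 × 10^-3 mol
From the 1:2 mole ratio, n(H2SO4) = 1/2 × 4.461 × 10^-3 = 2.230 × 10^-3 mol
[H2SO4] = 2.230 × 10^-3 mol / 0.02518 L = 0.08858 mol/L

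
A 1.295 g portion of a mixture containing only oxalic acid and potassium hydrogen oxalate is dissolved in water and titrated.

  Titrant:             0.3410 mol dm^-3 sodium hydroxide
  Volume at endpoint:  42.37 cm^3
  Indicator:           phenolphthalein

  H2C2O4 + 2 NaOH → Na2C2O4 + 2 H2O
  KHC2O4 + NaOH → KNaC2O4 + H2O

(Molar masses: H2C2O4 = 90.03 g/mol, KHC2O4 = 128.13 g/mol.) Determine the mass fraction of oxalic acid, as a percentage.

23.26 %

n(NaOH) = 0.04237 × 0.3410 = 0.01445 mol
Let x = n(H2C2O4), y = n(KHC2O4).
Titrant: 2x + 1y = 0.01445;  mass: 90.03x + 128.13y = 1.295
Solving, x = 3.346 × 10^-3 mol, y = 7.756 × 10^-3 mol
mass of H2C2O4 = 3.346 × 10^-3 × 90.03 = 0.3013 g
% H2C2O4 = 0.3013 / 1.295 × 100 = 23.26 %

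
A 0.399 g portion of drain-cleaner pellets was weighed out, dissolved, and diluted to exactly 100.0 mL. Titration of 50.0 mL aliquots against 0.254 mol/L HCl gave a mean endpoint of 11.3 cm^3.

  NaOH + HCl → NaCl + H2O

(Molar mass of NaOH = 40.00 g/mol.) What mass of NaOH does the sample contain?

0.230 g

n(HCl) per titration = 0.0113 × 0.254 = 2.87 × 10^-3 mol
n(NaOH) in each aliquot = 2.87 × 10^-3 mol (1:1 ratio)
n(NaOH) in the whole flask = 2.87 × 10^-3 × 100.0/50.0 = 5.74 × 10^-3 mol
mass of NaOH = 5.74 × 10^-3 × 40.00 = 0.230 g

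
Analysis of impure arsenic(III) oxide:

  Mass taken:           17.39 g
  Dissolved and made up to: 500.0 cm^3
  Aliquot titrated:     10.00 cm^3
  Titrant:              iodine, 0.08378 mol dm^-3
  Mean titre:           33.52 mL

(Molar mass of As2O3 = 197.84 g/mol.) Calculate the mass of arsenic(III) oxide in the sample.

As2O3 + 2 I2 + 2 H2O → As2O5 + 4 HI
n(I2) per titration = 0.03352 × 0.08378 = 2.808 × 10^-3 mol
From the 1:2 ratio, n(As2O3) in each aliquot = 1/2 × 2.808 × 10^-3 = 1.404 × 10^-3 mol
n(As2O3) in the whole flask = 1.404 × 10^-3 × 500.0/10.00 = 0.07021 mol
mass of As2O3 = 0.07021 × 197.84 = 13.89 g

13.89 g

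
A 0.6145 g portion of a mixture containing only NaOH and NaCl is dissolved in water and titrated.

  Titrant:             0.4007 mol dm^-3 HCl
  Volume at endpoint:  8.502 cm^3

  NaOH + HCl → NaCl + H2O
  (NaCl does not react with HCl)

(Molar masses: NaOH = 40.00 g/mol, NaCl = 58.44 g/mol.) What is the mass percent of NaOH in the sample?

22.18 %

n(HCl) = 0.008502 × 0.4007 = 3.407 × 10^-3 mol
Let x = n(NaOH), y = n(NaCl).
Titrant: 1x = 3.407 × 10^-3;  mass: 40.00x + 58.44y = 0.6145
Solving, x = 3.407 × 10^-3 mol, y = 8.183 × 10^-3 mol
mass of NaOH = 3.407 × 10^-3 × 40.00 = 0.1363 g
% NaOH = 0.1363 / 0.6145 × 100 = 22.18 %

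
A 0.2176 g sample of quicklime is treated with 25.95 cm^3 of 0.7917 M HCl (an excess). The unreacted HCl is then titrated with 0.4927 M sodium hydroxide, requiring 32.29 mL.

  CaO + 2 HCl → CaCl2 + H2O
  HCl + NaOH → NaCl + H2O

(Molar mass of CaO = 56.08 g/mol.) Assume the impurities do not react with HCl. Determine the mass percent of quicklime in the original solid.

n(HCl) added = 0.02595 × 0.7917 = 0.02054 mol
n(NaOH) used in back-titration = 0.03229 × 0.4927 = 0.01591 mol
n(HCl) left over = 0.01591 mol (1:1 ratio)
n(HCl) consumed by analyte = 0.02054 − 0.01591 = 4.635 × 10^-3 mol
From the 1:2 ratio, n(CaO) = 1/2 × 4.635 × 10^-3 = 2.318 × 10^-3 mol
mass of CaO = 2.318 × 10^-3 × 56.08 = 0.1300 g
% CaO = 0.1300 / 0.2176 × 100 = 59.73 %

59.73 %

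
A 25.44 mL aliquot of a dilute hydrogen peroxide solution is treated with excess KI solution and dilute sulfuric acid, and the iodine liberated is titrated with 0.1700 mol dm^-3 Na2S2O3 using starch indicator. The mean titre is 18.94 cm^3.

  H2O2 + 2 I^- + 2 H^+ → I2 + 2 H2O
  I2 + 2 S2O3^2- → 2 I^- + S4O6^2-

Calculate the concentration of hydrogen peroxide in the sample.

n(S2O3^2-) = 0.01894 × 0.1700 = 3.220 × 10^-3 mol
n(I2) = n(S2O3^2-)/2 = 1.610 × 10^-3 mol
n(H2O2) in the aliquot = 1.610 × 10^-3 mol (1:1 ratio)
[H2O2] = 1.610 × 10^-3 / 0.02544 = 0.06328 mol/L

0.06328 mol/L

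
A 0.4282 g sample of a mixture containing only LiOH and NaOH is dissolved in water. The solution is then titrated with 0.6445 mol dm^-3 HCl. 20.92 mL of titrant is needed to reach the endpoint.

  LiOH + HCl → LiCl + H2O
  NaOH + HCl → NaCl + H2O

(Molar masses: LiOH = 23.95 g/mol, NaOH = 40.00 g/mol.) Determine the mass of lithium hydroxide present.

n(HCl) = 0.02092 × 0.6445 = 0.01348 mol
Let x = n(LiOH), y = n(NaOH).
Titrant: 1x + 1y = 0.01348;  mass: 23.95x + 40.00y = 0.4282
Solving, x = 6.923 × 10^-3 mol, y = 6.560 × 10^-3 mol
mass of LiOH = 6.923 × 10^-3 × 23.95 = 0.1658 g

0.1658 g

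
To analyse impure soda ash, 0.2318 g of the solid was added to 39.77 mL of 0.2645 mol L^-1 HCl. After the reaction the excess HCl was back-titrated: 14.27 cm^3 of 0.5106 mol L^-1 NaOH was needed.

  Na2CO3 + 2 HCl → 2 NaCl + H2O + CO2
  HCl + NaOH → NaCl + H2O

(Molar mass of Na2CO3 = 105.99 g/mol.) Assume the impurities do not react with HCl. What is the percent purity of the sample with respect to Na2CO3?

n(HCl) added = 0.03977 × 0.2645 = 0.01052 mol
n(NaOH) used in back-titration = 0.01427 × 0.5106 = 7.286 × 10^-3 mol
n(HCl) left over = 7.286 × 10^-3 mol (1:1 ratio)
n(HCl) consumed by analyte = 0.01052 − 7.286 × 10^-3 = 3.233 × 10^-3 mol
From the 1:2 ratio, n(Na2CO3) = 1/2 × 3.233 × 10^-3 = 1.616 × 10^-3 mol
mass of Na2CO3 = 1.616 × 10^-3 × 105.99 = 0.1713 g
% Na2CO3 = 0.1713 / 0.2318 × 100 = 73.91 %

73.91 %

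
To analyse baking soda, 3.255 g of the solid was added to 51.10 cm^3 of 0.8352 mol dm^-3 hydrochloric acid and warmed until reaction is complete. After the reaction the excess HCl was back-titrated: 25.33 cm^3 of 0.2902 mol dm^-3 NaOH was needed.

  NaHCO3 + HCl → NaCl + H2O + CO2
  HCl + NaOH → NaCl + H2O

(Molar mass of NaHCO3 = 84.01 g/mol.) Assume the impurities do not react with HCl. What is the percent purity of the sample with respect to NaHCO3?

n(HCl) added = 0.05110 × 0.8352 = 0.04268 mol
n(NaOH) used in back-titration = 0.02533 × 0.2902 = 7.351 × 10^-3 mol
n(HCl) left over = 7.351 × 10^-3 mol (1:1 ratio)
n(HCl) consumed by analyte = 0.04268 − 7.351 × 10^-3 = 0.03533 mol
n(NaHCO3) = 0.03533 mol (1:1 ratio)
mass of NaHCO3 = 0.03533 × 84.01 = 2.968 g
% NaHCO3 = 2.968 / 3.255 × 100 = 91.18 %

91.18 %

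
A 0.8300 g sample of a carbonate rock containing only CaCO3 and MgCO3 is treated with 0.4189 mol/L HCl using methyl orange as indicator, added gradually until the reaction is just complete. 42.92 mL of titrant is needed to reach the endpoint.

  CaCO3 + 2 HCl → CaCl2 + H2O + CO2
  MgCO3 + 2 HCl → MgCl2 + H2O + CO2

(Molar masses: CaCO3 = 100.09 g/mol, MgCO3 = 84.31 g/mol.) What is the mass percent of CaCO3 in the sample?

n(HCl) = 0.04292 × 0.4189 = 0.01798 mol
Let x = n(CaCO3), y = n(MgCO3).
Titrant: 2x + 2y = 0.01798;  mass: 100.09x + 84.31y = 0.8300
Solving, x = 4.568 × 10^-3 mol, y = 4.421 × 10^-3 mol
mass of CaCO3 = 4.568 × 10^-3 × 100.09 = 0.4572 g
% CaCO3 = 0.4572 / 0.8300 × 100 = 55.09 %

55.09 %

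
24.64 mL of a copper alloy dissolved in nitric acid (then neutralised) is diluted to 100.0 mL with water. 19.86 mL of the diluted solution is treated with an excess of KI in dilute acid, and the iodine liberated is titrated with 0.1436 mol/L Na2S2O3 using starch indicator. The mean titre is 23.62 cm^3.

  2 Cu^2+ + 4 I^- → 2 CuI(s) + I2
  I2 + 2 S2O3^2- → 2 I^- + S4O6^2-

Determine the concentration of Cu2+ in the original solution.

n(S2O3^2-) = 0.02362 × 0.1436 = 3.392 × 10^-3 mol
n(I2) = n(S2O3^2-)/2 = 1.696 × 10^-3 mol
From the 2:1 ratio, n(Cu2+) in the aliquot = 2/1 × 1.696 × 10^-3 = 3.392 × 10^-3 mol
[Cu2+]_dilute = 3.392 × 10^-3 / 0.01986 = 0.1708 mol/L
[Cu2+]_original = 0.1708 × 100.0/24.64 = 0.6931 mol/L

0.6931 mol/L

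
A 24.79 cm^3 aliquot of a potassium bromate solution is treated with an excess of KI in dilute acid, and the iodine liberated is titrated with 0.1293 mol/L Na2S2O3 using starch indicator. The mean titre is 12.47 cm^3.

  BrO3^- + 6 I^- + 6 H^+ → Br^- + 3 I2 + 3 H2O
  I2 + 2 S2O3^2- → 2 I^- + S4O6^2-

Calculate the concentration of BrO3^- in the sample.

0.01084 mol/L

n(S2O3^2-) = 0.01247 × 0.1293 = 1.612 × 10^-3 mol
n(I2) = n(S2O3^2-)/2 = 8.062 × 10^-4 mol
From the 1:3 ratio, n(BrO3^-) in the aliquot = 1/3 × 8.062 × 10^-4 = 2.687 × 10^-4 mol
[BrO3^-] = 2.687 × 10^-4 / 0.02479 = 0.01084 mol/L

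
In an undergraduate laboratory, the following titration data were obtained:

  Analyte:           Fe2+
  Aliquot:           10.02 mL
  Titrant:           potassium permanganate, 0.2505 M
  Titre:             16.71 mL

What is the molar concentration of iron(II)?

2.089 M

MnO4^- + 5 Fe^2+ + 8 H^+ → Mn^2+ + 5 Fe^3+ + 4 H2O
n(KMnO4) = 0.01671 L × 0.2505 mol/L = 4.186 × 10^-3 mol
From the 5:1 mole ratio, n(Fe2+) = 5/1 × 4.186 × 10^-3 = 0.02093 mol
[Fe2+] = 0.02093 mol / 0.01002 L = 2.089 mol/L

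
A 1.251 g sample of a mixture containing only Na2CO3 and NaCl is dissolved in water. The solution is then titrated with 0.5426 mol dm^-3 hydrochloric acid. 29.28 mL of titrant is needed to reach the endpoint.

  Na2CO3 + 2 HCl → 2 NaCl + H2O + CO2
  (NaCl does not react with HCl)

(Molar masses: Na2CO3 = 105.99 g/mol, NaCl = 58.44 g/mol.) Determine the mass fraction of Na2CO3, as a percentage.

67.30 %

n(HCl) = 0.02928 × 0.5426 = 0.01589 mol
Let x = n(Na2CO3), y = n(NaCl).
Titrant: 2x = 0.01589;  mass: 105.99x + 58.44y = 1.251
Solving, x = 7.944 × 10^-3 mol, y = 7.000 × 10^-3 mol
mass of Na2CO3 = 7.944 × 10^-3 × 105.99 = 0.8419 g
% Na2CO3 = 0.8419 / 1.251 × 100 = 67.30 %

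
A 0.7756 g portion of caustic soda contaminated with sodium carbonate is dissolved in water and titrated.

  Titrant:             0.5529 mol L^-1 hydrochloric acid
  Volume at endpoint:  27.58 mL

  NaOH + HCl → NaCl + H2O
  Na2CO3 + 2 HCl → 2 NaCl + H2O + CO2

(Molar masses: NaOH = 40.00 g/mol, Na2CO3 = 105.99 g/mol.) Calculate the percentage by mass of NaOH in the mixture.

n(HCl) = 0.02758 × 0.5529 = 0.01525 mol
Let x = n(NaOH), y = n(Na2CO3).
Titrant: 1x + 2y = 0.01525;  mass: 40.00x + 105.99y = 0.7756
Solving, x = 2.502 × 10^-3 mol, y = 6.373 × 10^-3 mol
mass of NaOH = 2.502 × 10^-3 × 40.00 = 0.1001 g
% NaOH = 0.1001 / 0.7756 × 100 = 12.91 %

12.91 %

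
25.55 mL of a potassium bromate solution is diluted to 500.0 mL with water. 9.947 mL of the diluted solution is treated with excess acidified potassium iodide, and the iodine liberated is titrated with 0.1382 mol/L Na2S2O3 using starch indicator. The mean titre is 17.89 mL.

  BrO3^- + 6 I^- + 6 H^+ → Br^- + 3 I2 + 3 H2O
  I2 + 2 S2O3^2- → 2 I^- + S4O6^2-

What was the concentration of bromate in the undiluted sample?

n(S2O3^2-) = 0.01789 × 0.1382 = 2.472 × 10^-3 mol
n(I2) = n(S2O3^2-)/2 = 1.236 × 10^-3 mol
From the 1:3 ratio, n(BrO3^-) in the aliquot = 1/3 × 1.236 × 10^-3 = 4.121 × 10^-4 mol
[BrO3^-]_dilute = 4.121 × 10^-4 / 0.009947 = 0.04143 mol/L
[BrO3^-]_original = 0.04143 × 500.0/25.55 = 0.8107 mol/L

0.8107 mol/L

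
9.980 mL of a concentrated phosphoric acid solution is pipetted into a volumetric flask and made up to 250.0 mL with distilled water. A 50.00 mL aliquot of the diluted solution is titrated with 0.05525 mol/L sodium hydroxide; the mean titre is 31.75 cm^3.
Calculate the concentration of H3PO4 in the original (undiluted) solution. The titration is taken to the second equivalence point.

0.4394 mol/L

H3PO4 + 2 NaOH → Na2HPO4 + 2 H2O
n(NaOH) = 0.03175 × 0.05525 = 1.754 × 10^-3 mol
From the 1:2 ratio, n(H3PO4) in the aliquot = 1/2 × 1.754 × 10^-3 = 8.771 × 10^-4 mol
[H3PO4]_dilute = 8.771 × 10^-4 / 0.05000 = 0.01754 mol/L
Dilution factor = 250.0 / 9.980 = 25.05
[H3PO4]_stock = 0.01754 × 25.05 = 0.4394 mol/L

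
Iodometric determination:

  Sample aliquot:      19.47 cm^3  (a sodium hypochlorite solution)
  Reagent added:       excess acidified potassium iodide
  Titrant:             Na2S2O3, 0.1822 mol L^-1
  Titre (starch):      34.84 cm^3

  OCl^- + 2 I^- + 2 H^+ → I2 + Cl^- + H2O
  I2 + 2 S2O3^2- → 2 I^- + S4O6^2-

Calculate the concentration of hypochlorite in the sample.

n(S2O3^2-) = 0.03484 × 0.1822 = 6.348 × 10^-3 mol
n(I2) = n(S2O3^2-)/2 = 3.174 × 10^-3 mol
n(OCl^-) in the aliquot = 3.174 × 10^-3 mol (1:1 ratio)
[OCl^-] = 3.174 × 10^-3 / 0.01947 = 0.1630 mol/L

0.1630 mol/L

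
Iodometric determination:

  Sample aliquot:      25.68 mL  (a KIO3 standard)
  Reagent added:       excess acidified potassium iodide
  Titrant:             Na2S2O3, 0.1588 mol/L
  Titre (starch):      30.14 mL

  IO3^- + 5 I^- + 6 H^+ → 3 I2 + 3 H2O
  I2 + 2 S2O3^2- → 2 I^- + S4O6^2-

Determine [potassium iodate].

0.03106 mol/L

n(S2O3^2-) = 0.03014 × 0.1588 = 4.786 × 10^-3 mol
n(I2) = n(S2O3^2-)/2 = 2.393 × 10^-3 mol
From the 1:3 ratio, n(IO3^-) in the aliquot = 1/3 × 2.393 × 10^-3 = 7.977 × 10^-4 mol
[IO3^-] = 7.977 × 10^-4 / 0.02568 = 0.03106 mol/L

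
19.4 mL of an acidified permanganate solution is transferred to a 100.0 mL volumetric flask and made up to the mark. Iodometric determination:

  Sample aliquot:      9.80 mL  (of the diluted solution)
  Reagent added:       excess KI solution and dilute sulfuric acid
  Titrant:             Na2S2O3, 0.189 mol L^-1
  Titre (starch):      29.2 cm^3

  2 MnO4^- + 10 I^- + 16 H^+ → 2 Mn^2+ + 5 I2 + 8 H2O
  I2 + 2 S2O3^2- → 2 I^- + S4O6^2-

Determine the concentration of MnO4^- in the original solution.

0.581 mol/L

n(S2O3^2-) = 0.0292 × 0.189 = 5.52 × 10^-3 mol
n(I2) = n(S2O3^2-)/2 = 2.76 × 10^-3 mol
From the 2:5 ratio, n(MnO4^-) in the aliquot = 2/5 × 2.76 × 10^-3 = 1.10 × 10^-3 mol
[MnO4^-]_dilute = 1.10 × 10^-3 / 0.00980 = 0.113 mol/L
[MnO4^-]_original = 0.113 × 100.0/19.4 = 0.581 mol/L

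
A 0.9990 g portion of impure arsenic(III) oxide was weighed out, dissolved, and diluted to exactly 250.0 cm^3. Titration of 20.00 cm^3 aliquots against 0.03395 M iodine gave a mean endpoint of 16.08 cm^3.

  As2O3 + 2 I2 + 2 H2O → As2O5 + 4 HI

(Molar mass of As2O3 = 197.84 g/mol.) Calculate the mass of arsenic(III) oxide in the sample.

0.6750 g

n(I2) per titration = 0.01608 × 0.03395 = 5.459 × 10^-4 mol
From the 1:2 ratio, n(As2O3) in each aliquot = 1/2 × 5.459 × 10^-4 = 2.730 × 10^-4 mol
n(As2O3) in the whole flask = 2.730 × 10^-4 × 250.0/20.00 = 3.412 × 10^-3 mol
mass of As2O3 = 3.412 × 10^-3 × 197.84 = 0.6750 g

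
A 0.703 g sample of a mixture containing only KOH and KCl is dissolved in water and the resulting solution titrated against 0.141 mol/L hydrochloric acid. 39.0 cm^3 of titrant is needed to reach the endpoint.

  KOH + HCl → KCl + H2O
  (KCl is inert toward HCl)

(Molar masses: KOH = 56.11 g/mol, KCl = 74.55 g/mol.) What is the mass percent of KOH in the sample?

43.9 %

n(HCl) = 0.0390 × 0.141 = 5.50 × 10^-3 mol
Let x = n(KOH), y = n(KCl).
Titrant: 1x = 5.50 × 10^-3;  mass: 56.11x + 74.55y = 0.703
Solving, x = 5.50 × 10^-3 mol, y = 5.29 × 10^-3 mol
mass of KOH = 5.50 × 10^-3 × 56.11 = 0.309 g
% KOH = 0.309 / 0.703 × 100 = 43.9 %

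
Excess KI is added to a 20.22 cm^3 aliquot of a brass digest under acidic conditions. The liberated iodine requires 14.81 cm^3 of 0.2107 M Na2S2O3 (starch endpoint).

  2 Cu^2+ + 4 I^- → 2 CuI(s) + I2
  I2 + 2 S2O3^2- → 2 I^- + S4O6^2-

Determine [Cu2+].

n(S2O3^2-) = 0.01481 × 0.2107 = 3.120 × 10^-3 mol
n(I2) = n(S2O3^2-)/2 = 1.560 × 10^-3 mol
From the 2:1 ratio, n(Cu2+) in the aliquot = 2/1 × 1.560 × 10^-3 = 3.120 × 10^-3 mol
[Cu2+] = 3.120 × 10^-3 / 0.02022 = 0.1543 mol/L

0.1543 M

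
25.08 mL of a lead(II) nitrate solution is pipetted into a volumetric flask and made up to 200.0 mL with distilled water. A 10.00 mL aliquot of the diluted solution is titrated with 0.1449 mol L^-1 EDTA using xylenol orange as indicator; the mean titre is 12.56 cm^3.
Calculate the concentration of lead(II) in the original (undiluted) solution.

1.451 mol/L

Pb^2+ + EDTA^4- → [Pb(EDTA)]^2-
n(EDTA) = 0.01256 × 0.1449 = 1.820 × 10^-3 mol
n(Pb2+) in the aliquot = 1.820 × 10^-3 mol (1:1 ratio)
[Pb2+]_dilute = 1.820 × 10^-3 / 0.01000 = 0.1820 mol/L
Dilution factor = 200.0 / 25.08 = 7.974
[Pb2+]_stock = 0.1820 × 7.974 = 1.451 mol/L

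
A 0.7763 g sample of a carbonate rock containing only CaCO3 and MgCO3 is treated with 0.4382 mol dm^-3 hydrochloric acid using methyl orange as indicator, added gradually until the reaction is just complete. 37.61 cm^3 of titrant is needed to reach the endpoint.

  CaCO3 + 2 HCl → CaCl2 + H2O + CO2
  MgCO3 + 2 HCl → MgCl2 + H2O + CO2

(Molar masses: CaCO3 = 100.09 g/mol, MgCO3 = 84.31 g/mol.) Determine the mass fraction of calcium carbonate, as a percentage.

66.64 %

n(HCl) = 0.03761 × 0.4382 = 0.01648 mol
Let x = n(CaCO3), y = n(MgCO3).
Titrant: 2x + 2y = 0.01648;  mass: 100.09x + 84.31y = 0.7763
Solving, x = 5.168 × 10^-3 mol, y = 3.072 × 10^-3 mol
mass of CaCO3 = 5.168 × 10^-3 × 100.09 = 0.5173 g
% CaCO3 = 0.5173 / 0.7763 × 100 = 66.64 %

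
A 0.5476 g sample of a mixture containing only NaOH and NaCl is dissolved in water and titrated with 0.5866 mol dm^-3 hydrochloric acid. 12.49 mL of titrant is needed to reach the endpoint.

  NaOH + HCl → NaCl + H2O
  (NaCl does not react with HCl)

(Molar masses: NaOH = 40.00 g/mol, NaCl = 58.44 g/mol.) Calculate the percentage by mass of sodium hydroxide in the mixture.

53.52 %

n(HCl) = 0.01249 × 0.5866 = 7.327 × 10^-3 mol
Let x = n(NaOH), y = n(NaCl).
Titrant: 1x = 7.327 × 10^-3;  mass: 40.00x + 58.44y = 0.5476
Solving, x = 7.327 × 10^-3 mol, y = 4.355 × 10^-3 mol
mass of NaOH = 7.327 × 10^-3 × 40.00 = 0.2931 g
% NaOH = 0.2931 / 0.5476 × 100 = 53.52 %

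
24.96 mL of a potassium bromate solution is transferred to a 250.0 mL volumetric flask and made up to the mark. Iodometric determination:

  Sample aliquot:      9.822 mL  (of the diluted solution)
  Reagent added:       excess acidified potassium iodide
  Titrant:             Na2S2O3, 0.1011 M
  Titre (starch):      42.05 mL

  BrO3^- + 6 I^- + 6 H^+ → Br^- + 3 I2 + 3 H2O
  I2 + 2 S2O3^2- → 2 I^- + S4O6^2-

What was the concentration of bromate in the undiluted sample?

0.7225 M

n(S2O3^2-) = 0.04205 × 0.1011 = 4.251 × 10^-3 mol
n(I2) = n(S2O3^2-)/2 = 2.126 × 10^-3 mol
From the 1:3 ratio, n(BrO3^-) in the aliquot = 1/3 × 2.126 × 10^-3 = 7.085 × 10^-4 mol
[BrO3^-]_dilute = 7.085 × 10^-4 / 0.009822 = 0.07214 mol/L
[BrO3^-]_original = 0.07214 × 250.0/24.96 = 0.7225 mol/L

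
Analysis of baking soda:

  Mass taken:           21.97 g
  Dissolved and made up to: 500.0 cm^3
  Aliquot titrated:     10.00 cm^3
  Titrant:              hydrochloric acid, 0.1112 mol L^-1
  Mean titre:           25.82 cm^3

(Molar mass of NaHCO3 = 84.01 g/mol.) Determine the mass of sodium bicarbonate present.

NaHCO3 + HCl → NaCl + H2O + CO2
n(HCl) per titration = 0.02582 × 0.1112 = 2.871 × 10^-3 mol
n(NaHCO3) in each aliquot = 2.871 × 10^-3 mol (1:1 ratio)
n(NaHCO3) in the whole flask = 2.871 × 10^-3 × 500.0/10.00 = 0.1436 mol
mass of NaHCO3 = 0.1436 × 84.01 = 12.06 g

12.06 g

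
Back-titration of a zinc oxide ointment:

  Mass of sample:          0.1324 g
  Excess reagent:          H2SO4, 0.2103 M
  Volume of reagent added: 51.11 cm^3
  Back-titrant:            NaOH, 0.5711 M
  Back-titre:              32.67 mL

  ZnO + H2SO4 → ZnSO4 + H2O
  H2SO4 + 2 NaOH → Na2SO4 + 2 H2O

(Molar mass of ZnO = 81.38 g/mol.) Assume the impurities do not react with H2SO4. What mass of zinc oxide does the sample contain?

n(H2SO4) added = 0.05111 × 0.2103 = 0.01075 mol
n(NaOH) used in back-titration = 0.03267 × 0.5711 = 0.01866 mol
From the 1:2 ratio, n(H2SO4) left over = 1/2 × 0.01866 = 9.329 × 10^-3 mol
n(H2SO4) consumed by analyte = 0.01075 − 9.329 × 10^-3 = 1.420 × 10^-3 mol
n(ZnO) = 1.420 × 10^-3 mol (1:1 ratio)
mass of ZnO = 1.420 × 10^-3 × 81.38 = 0.1155 g

0.1155 g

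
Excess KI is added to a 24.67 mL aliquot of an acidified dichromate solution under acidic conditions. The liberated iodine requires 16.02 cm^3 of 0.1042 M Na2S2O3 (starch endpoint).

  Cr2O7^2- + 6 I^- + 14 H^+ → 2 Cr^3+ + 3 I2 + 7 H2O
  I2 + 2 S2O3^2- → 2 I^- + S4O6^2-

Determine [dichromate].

n(S2O3^2-) = 0.01602 × 0.1042 = 1.669 × 10^-3 mol
n(I2) = n(S2O3^2-)/2 = 8.346 × 10^-4 mol
From the 1:3 ratio, n(Cr2O7^2-) in the aliquot = 1/3 × 8.346 × 10^-4 = 2.782 × 10^-4 mol
[Cr2O7^2-] = 2.782 × 10^-4 / 0.02467 = 0.01128 mol/L

0.01128 M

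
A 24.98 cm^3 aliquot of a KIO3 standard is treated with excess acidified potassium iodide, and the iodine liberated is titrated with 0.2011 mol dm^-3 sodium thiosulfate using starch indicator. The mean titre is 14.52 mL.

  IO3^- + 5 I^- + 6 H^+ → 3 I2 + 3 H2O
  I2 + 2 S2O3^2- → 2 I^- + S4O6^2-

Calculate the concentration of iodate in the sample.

0.01948 mol/L

n(S2O3^2-) = 0.01452 × 0.2011 = 2.920 × 10^-3 mol
n(I2) = n(S2O3^2-)/2 = 1.460 × 10^-3 mol
From the 1:3 ratio, n(IO3^-) in the aliquot = 1/3 × 1.460 × 10^-3 = 4.867 × 10^-4 mol
[IO3^-] = 4.867 × 10^-4 / 0.02498 = 0.01948 mol/L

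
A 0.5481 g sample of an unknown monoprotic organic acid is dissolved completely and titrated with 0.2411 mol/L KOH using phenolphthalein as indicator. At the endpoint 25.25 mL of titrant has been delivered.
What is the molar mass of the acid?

90.03 g/mol

n(KOH) = 0.02525 L × 0.2411 mol/L = 6.088 × 10^-3 mol
n(HA) = 6.088 × 10^-3 mol (1:1 ratio)
M = m / n = 0.5481 g / 6.088 × 10^-3 mol = 90.03 g/mol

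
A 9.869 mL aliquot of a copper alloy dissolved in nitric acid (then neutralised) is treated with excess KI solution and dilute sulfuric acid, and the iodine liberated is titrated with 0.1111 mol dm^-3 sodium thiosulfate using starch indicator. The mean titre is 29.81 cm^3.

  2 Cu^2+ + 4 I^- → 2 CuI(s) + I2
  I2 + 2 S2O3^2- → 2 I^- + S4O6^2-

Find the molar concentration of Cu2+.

0.3356 mol/L

n(S2O3^2-) = 0.02981 × 0.1111 = 3.312 × 10^-3 mol
n(I2) = n(S2O3^2-)/2 = 1.656 × 10^-3 mol
From the 2:1 ratio, n(Cu2+) in the aliquot = 2/1 × 1.656 × 10^-3 = 3.312 × 10^-3 mol
[Cu2+] = 3.312 × 10^-3 / 0.009869 = 0.3356 mol/L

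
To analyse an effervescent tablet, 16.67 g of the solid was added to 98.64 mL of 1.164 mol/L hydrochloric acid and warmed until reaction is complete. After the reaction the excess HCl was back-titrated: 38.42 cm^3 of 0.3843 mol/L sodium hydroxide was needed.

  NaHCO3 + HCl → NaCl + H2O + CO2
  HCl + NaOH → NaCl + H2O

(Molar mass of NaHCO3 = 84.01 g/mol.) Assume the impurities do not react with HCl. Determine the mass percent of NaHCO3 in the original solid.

n(HCl) added = 0.09864 × 1.164 = 0.1148 mol
n(NaOH) used in back-titration = 0.03842 × 0.3843 = 0.01476 mol
n(HCl) left over = 0.01476 mol (1:1 ratio)
n(HCl) consumed by analyte = 0.1148 − 0.01476 = 0.1001 mol
n(NaHCO3) = 0.1001 mol (1:1 ratio)
mass of NaHCO3 = 0.1001 × 84.01 = 8.405 g
% NaHCO3 = 8.405 / 16.67 × 100 = 50.42 %

50.42 %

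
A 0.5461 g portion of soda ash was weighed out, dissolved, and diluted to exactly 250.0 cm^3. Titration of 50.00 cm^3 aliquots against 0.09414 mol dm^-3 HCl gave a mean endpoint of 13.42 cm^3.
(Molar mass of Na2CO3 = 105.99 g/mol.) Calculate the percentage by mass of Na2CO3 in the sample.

Na2CO3 + 2 HCl → 2 NaCl + H2O + CO2
n(HCl) per titration = 0.01342 × 0.09414 = 1.263 × 10^-3 mol
From the 1:2 ratio, n(Na2CO3) in each aliquot = 1/2 × 1.263 × 10^-3 = 6.317 × 10^-4 mol
n(Na2CO3) in the whole flask = 6.317 × 10^-4 × 250.0/50.00 = 3.158 × 10^-3 mol
mass of Na2CO3 = 3.158 × 10^-3 × 105.99 = 0.3348 g
% Na2CO3 = 0.3348 / 0.5461 × 100 = 61.30 %

61.30 %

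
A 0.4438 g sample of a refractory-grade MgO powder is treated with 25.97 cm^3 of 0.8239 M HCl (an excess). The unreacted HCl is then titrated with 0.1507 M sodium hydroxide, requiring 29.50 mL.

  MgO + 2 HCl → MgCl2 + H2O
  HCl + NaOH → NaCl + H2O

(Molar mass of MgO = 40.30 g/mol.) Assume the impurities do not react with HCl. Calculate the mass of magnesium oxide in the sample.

n(HCl) added = 0.02597 × 0.8239 = 0.02140 mol
n(NaOH) used in back-titration = 0.02950 × 0.1507 = 4.446 × 10^-3 mol
n(HCl) left over = 4.446 × 10^-3 mol (1:1 ratio)
n(HCl) consumed by analyte = 0.02140 − 4.446 × 10^-3 = 0.01695 mol
From the 1:2 ratio, n(MgO) = 1/2 × 0.01695 = 8.476 × 10^-3 mol
mass of MgO = 8.476 × 10^-3 × 40.30 = 0.3416 g

0.3416 g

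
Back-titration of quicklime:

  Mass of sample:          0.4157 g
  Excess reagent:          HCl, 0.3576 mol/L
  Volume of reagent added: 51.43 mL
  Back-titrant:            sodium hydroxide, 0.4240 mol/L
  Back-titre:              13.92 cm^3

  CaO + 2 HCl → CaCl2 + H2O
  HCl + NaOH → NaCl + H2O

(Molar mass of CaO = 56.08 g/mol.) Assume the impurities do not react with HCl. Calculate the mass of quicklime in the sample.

n(HCl) added = 0.05143 × 0.3576 = 0.01839 mol
n(NaOH) used in back-titration = 0.01392 × 0.4240 = 5.902 × 10^-3 mol
n(HCl) left over = 5.902 × 10^-3 mol (1:1 ratio)
n(HCl) consumed by analyte = 0.01839 − 5.902 × 10^-3 = 0.01249 mol
From the 1:2 ratio, n(CaO) = 1/2 × 0.01249 = 6.245 × 10^-3 mol
mass of CaO = 6.245 × 10^-3 × 56.08 = 0.3502 g

0.3502 g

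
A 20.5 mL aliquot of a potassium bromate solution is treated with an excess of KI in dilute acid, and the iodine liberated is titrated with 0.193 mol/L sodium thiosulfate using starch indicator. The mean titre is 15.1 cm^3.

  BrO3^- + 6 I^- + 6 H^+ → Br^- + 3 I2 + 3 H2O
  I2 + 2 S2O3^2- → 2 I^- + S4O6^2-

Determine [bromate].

n(S2O3^2-) = 0.0151 × 0.193 = 2.91 × 10^-3 mol
n(I2) = n(S2O3^2-)/2 = 1.46 × 10^-3 mol
From the 1:3 ratio, n(BrO3^-) in the aliquot = 1/3 × 1.46 × 10^-3 = 4.86 × 10^-4 mol
[BrO3^-] = 4.86 × 10^-4 / 0.0205 = 0.0237 mol/L

0.0237 mol/L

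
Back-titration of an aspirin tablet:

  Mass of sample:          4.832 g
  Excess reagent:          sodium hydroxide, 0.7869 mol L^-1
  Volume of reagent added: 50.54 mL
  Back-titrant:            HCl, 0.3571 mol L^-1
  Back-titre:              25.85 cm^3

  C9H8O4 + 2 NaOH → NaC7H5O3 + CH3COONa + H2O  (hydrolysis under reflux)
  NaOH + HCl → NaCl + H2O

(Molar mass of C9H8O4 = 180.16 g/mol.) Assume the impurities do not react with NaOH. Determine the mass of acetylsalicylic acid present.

n(NaOH) added = 0.05054 × 0.7869 = 0.03977 mol
n(HCl) used in back-titration = 0.02585 × 0.3571 = 9.231 × 10^-3 mol
n(NaOH) left over = 9.231 × 10^-3 mol (1:1 ratio)
n(NaOH) consumed by analyte = 0.03977 − 9.231 × 10^-3 = 0.03054 mol
From the 1:2 ratio, n(C9H8O4) = 1/2 × 0.03054 = 0.01527 mol
mass of C9H8O4 = 0.01527 × 180.16 = 2.751 g

2.751 g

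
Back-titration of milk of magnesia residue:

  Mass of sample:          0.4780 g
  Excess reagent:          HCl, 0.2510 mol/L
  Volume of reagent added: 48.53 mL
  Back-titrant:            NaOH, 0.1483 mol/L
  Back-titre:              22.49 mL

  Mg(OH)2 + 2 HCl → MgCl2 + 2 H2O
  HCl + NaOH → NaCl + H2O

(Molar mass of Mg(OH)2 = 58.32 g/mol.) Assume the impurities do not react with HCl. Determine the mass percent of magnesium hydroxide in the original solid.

53.96 %

n(HCl) added = 0.04853 × 0.2510 = 0.01218 mol
n(NaOH) used in back-titration = 0.02249 × 0.1483 = 3.335 × 10^-3 mol
n(HCl) left over = 3.335 × 10^-3 mol (1:1 ratio)
n(HCl) consumed by analyte = 0.01218 − 3.335 × 10^-3 = 8.846 × 10^-3 mol
From the 1:2 ratio, n(Mg(OH)2) = 1/2 × 8.846 × 10^-3 = 4.423 × 10^-3 mol
mass of Mg(OH)2 = 4.423 × 10^-3 × 58.32 = 0.2579 g
% Mg(OH)2 = 0.2579 / 0.4780 × 100 = 53.96 %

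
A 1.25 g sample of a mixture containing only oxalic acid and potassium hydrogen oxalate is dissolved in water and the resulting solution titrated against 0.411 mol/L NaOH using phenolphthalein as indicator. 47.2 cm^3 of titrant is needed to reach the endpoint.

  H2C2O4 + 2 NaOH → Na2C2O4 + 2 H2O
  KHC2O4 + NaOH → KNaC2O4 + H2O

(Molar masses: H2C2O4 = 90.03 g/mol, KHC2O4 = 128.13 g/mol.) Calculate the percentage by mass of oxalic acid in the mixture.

n(NaOH) = 0.0472 × 0.411 = 0.0194 mol
Let x = n(H2C2O4), y = n(KHC2O4).
Titrant: 2x + 1y = 0.0194;  mass: 90.03x + 128.13y = 1.25
Solving, x = 7.43 × 10^-3 mol, y = 4.53 × 10^-3 mol
mass of H2C2O4 = 7.43 × 10^-3 × 90.03 = 0.669 g
% H2C2O4 = 0.669 / 1.25 × 100 = 53.5 %

53.5 %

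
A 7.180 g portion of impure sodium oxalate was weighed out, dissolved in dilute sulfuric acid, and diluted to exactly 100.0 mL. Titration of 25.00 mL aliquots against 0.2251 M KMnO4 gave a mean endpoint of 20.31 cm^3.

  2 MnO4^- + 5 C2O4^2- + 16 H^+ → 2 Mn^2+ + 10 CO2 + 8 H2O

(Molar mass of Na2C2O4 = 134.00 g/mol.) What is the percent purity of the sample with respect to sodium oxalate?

85.32 %

n(KMnO4) per titration = 0.02031 × 0.2251 = 4.572 × 10^-3 mol
From the 5:2 ratio, n(Na2C2O4) in each aliquot = 5/2 × 4.572 × 10^-3 = 0.01143 mol
n(Na2C2O4) in the whole flask = 0.01143 × 100.0/25.00 = 0.04572 mol
mass of Na2C2O4 = 0.04572 × 134.00 = 6.126 g
% Na2C2O4 = 6.126 / 7.180 × 100 = 85.32 %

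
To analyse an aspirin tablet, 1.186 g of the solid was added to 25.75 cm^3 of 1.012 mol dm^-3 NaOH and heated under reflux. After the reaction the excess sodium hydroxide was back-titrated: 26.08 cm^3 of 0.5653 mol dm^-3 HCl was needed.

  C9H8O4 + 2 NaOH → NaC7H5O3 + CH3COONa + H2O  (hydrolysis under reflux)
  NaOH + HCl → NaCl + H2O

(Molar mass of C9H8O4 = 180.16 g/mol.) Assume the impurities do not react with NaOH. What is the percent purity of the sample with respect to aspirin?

n(NaOH) added = 0.02575 × 1.012 = 0.02606 mol
n(HCl) used in back-titration = 0.02608 × 0.5653 = 0.01474 mol
n(NaOH) left over = 0.01474 mol (1:1 ratio)
n(NaOH) consumed by analyte = 0.02606 − 0.01474 = 0.01132 mol
From the 1:2 ratio, n(C9H8O4) = 1/2 × 0.01132 = 5.658 × 10^-3 mol
mass of C9H8O4 = 5.658 × 10^-3 × 180.16 = 1.019 g
% C9H8O4 = 1.019 / 1.186 × 100 = 85.95 %

85.95 %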